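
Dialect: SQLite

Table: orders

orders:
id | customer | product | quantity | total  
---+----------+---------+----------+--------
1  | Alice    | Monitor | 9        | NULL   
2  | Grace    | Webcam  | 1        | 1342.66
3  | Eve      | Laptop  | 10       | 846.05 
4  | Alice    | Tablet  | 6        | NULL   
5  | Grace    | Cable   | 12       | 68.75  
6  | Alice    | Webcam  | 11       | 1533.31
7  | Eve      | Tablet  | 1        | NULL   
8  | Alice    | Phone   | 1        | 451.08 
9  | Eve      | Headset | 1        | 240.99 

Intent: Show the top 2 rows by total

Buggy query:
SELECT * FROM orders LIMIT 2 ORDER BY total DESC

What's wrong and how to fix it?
Bug: ORDER BY cannot follow LIMIT; LIMIT is the final clause

Fix: Swap the clauses: ORDER BY first, then LIMIT

Corrected query:
SELECT * FROM orders ORDER BY total DESC LIMIT 2

Result:
id | customer | product | quantity | total  
---+----------+---------+----------+--------
6  | Alice    | Webcam  | 11       | 1533.31
2  | Grace    | Webcam  | 1        | 1342.66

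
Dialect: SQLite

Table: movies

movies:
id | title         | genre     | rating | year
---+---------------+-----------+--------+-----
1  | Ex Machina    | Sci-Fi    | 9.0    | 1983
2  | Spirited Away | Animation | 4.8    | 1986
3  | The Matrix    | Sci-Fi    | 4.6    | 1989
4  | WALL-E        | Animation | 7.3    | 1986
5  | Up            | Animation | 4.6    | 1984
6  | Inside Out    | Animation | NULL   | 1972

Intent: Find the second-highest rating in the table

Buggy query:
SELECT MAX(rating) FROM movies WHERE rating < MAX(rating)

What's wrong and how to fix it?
Bug: The inner MAX is an aggregate inside WHERE, which is not allowed

Fix: Put the inner MAX in a scalar subquery

Corrected query:
SELECT MAX(rating) FROM movies WHERE rating < (SELECT MAX(rating) FROM movies)

Result:
MAX(rating)
-----------
7.3        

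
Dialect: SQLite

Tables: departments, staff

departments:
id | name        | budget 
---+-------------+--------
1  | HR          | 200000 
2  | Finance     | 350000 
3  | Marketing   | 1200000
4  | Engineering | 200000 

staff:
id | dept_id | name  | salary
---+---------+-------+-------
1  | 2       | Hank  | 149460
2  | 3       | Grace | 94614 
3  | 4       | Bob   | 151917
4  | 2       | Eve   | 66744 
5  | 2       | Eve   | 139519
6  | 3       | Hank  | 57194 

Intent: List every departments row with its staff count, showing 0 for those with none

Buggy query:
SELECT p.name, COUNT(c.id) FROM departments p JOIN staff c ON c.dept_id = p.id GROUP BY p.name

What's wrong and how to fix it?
Bug: INNER JOIN drops departments rows that have no matching staff rows

Fix: Use LEFT JOIN so parents without children still appear (COUNT(c.id) gives 0)

Corrected query:
SELECT p.name, COUNT(c.id) FROM departments p LEFT JOIN staff c ON c.dept_id = p.id GROUP BY p.name

Result:
name        | COUNT(c.id)
------------+------------
Engineering | 1          
Finance     | 3          
HR          | 0          
Marketing   | 2          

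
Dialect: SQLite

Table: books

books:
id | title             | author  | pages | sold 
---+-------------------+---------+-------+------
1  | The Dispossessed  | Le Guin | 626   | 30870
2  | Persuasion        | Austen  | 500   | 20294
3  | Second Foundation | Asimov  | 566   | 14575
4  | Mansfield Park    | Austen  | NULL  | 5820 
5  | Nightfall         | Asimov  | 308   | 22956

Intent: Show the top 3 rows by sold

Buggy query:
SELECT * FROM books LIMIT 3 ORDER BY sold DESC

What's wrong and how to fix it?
Bug: ORDER BY cannot follow LIMIT; LIMIT is the final clause

Fix: Swap the clauses: ORDER BY first, then LIMIT

Corrected query:
SELECT * FROM books ORDER BY sold DESC LIMIT 3

Result:
id | title            | author  | pages | sold 
---+------------------+---------+-------+------
1  | The Dispossessed | Le Guin | 626   | 30870
5  | Nightfall        | Asimov  | 308   | 22956
2  | Persuasion       | Austen  | 500   | 20294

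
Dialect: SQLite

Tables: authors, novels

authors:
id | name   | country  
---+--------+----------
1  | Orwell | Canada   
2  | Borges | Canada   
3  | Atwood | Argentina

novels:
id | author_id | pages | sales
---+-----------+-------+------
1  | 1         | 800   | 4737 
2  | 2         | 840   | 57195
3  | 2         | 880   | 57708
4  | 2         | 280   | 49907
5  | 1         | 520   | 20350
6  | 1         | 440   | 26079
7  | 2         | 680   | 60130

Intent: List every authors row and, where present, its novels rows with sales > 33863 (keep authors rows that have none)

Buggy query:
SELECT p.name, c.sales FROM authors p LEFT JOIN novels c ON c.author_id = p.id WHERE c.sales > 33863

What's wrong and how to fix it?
Bug: A WHERE condition on the right-hand table after LEFT JOIN drops unmatched parents

Fix: Put 'c.sales > 33863' in the JOIN's ON clause instead of WHERE

Corrected query:
SELECT p.name, c.sales FROM authors p LEFT JOIN novels c ON c.author_id = p.id AND c.sales > 33863

Result:
name   | sales
-------+------
Orwell | NULL 
Borges | 49907
Borges | 57195
Borges | 57708
Borges | 60130
Atwood | NULL 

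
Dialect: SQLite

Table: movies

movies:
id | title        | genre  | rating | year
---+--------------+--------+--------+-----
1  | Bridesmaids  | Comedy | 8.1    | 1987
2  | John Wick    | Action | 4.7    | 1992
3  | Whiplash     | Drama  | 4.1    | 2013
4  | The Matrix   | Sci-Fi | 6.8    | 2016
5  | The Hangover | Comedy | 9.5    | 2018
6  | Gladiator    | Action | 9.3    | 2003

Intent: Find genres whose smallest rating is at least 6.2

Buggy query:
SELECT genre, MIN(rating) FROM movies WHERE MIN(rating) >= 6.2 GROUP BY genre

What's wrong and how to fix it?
Bug: MIN() in WHERE is a misuse of aggregate

Fix: Use HAVING for the per-group MIN condition

Corrected query:
SELECT genre, MIN(rating) FROM movies GROUP BY genre HAVING MIN(rating) >= 6.2

Result:
genre  | MIN(rating)
-------+------------
Comedy | 8.1        
Sci-Fi | 6.8        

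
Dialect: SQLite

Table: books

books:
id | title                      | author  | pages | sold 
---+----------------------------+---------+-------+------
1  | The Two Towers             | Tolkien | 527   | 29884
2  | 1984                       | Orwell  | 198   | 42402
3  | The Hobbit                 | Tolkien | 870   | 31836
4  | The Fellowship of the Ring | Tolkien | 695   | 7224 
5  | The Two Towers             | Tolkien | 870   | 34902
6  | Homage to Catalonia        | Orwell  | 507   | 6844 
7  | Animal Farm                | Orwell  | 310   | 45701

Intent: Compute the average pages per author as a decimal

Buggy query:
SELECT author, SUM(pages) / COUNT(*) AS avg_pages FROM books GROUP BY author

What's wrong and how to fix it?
Bug: Both operands are integers, so '/' performs integer division and truncates

Fix: Cast one side to REAL so the division keeps the fractional part

Corrected query:
SELECT author, SUM(pages) * 1.0 / COUNT(*) AS avg_pages FROM books GROUP BY author

Result:
author  | avg_pages 
--------+-----------
Orwell  | 338.333333
Tolkien | 740.5     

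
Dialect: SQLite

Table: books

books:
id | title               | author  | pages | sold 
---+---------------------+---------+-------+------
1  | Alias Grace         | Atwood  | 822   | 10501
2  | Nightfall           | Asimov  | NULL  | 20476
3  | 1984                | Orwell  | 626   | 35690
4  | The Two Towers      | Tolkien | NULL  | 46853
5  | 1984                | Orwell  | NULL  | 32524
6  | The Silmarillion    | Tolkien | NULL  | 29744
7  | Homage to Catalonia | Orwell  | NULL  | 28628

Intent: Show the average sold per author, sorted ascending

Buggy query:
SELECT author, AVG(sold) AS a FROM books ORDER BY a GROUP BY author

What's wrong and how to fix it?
Bug: ORDER BY appears before GROUP BY; SQL clause order requires GROUP BY first

Fix: Reorder: SELECT … FROM … GROUP BY … ORDER BY …

Corrected query:
SELECT author, AVG(sold) AS a FROM books GROUP BY author ORDER BY a

Result:
author  | a           
--------+-------------
Atwood  | 10501       
Asimov  | 20476       
Orwell  | 32280.666667
Tolkien | 38298.5     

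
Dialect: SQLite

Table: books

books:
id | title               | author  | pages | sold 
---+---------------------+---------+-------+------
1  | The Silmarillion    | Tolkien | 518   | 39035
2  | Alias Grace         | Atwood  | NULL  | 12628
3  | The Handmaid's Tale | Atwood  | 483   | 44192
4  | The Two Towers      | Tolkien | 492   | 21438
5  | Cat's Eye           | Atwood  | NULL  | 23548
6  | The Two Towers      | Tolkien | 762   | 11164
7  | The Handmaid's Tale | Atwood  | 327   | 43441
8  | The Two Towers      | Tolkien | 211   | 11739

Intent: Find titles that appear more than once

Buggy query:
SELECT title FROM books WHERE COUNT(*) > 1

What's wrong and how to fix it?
Bug: COUNT(*) is an aggregate and cannot be used in WHERE

Fix: Group first, then use HAVING for the count condition

Corrected query:
SELECT title FROM books GROUP BY title HAVING COUNT(*) > 1

Result:
title              
-------------------
The Handmaid's Tale
The Two Towers     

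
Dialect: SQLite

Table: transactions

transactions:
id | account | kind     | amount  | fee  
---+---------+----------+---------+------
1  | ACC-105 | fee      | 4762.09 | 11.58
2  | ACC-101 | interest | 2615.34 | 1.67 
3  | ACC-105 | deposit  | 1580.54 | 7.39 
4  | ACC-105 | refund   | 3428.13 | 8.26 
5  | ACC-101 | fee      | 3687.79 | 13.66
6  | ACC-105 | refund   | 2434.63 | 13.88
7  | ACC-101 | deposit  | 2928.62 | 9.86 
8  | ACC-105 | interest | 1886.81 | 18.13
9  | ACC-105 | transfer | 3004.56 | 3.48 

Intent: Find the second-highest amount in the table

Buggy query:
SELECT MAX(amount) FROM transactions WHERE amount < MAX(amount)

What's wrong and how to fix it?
Bug: MAX(amount) on the right of the comparison is an aggregate-in-WHERE error

Fix: Compute the overall MAX in a subquery, then take MAX of rows below it

Corrected query:
SELECT MAX(amount) FROM transactions WHERE amount < (SELECT MAX(amount) FROM transactions)

Result:
MAX(amount)
-----------
3687.79    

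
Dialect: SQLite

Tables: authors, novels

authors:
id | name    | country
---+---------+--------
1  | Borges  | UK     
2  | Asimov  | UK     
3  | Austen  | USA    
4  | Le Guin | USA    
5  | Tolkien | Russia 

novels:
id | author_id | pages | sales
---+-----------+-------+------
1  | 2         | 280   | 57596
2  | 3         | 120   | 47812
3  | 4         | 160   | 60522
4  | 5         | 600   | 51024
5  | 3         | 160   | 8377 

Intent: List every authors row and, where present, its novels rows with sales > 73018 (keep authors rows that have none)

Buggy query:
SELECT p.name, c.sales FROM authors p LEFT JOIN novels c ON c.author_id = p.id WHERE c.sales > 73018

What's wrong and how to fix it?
Bug: Filtering c.sales in WHERE discards the NULL rows produced by LEFT JOIN, turning it into an inner join

Fix: Put 'c.sales > 73018' in the JOIN's ON clause instead of WHERE

Corrected query:
SELECT p.name, c.sales FROM authors p LEFT JOIN novels c ON c.author_id = p.id AND c.sales > 73018

Result:
name    | sales
--------+------
Borges  | NULL 
Asimov  | NULL 
Austen  | NULL 
Le Guin | NULL 
Tolkien | NULL 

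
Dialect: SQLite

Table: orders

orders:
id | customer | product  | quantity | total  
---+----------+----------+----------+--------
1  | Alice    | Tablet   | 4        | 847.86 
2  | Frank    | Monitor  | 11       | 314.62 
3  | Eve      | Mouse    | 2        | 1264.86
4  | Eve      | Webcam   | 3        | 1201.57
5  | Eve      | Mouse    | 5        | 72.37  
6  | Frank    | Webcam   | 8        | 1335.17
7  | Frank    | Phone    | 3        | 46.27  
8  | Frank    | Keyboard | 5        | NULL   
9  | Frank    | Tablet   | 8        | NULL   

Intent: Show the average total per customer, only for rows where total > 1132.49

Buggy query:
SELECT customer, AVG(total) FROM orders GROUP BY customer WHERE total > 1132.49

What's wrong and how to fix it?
Bug: Row-level WHERE must come before GROUP BY in the clause order

Fix: Move the WHERE clause before GROUP BY

Corrected query:
SELECT customer, AVG(total) FROM orders WHERE total > 1132.49 GROUP BY customer

Result:
customer | AVG(total)
---------+-----------
Eve      | 1233.215  
Frank    | 1335.17   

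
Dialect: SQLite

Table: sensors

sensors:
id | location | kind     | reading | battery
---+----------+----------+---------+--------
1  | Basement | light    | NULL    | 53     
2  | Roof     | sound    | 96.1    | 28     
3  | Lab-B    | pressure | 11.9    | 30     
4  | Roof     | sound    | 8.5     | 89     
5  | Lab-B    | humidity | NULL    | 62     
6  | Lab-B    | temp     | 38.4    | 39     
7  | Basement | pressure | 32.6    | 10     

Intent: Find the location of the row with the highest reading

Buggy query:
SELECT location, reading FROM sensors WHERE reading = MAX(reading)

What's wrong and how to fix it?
Bug: WHERE is evaluated per row; an aggregate over the whole table isn't defined there

Fix: Use a subquery: WHERE reading = (SELECT MAX(reading) FROM sensors)

Corrected query:
SELECT location, reading FROM sensors WHERE reading = (SELECT MAX(reading) FROM sensors)

Result:
location | reading
---------+--------
Roof     | 96.1   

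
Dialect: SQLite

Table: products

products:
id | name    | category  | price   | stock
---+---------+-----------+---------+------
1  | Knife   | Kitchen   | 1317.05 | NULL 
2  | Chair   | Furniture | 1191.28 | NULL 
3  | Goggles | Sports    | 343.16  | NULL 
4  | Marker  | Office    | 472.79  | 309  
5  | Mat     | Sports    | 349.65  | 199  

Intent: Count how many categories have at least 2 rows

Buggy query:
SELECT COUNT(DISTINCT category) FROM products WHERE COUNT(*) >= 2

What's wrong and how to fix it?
Bug: WHERE filters individual rows, not groups, so a group-level COUNT is invalid there

Fix: Group first with HAVING COUNT(*) >= 2, then COUNT the resulting groups

Corrected query:
SELECT COUNT(*) FROM (SELECT category FROM products GROUP BY category HAVING COUNT(*) >= 2)

Result:
COUNT(*)
--------
1       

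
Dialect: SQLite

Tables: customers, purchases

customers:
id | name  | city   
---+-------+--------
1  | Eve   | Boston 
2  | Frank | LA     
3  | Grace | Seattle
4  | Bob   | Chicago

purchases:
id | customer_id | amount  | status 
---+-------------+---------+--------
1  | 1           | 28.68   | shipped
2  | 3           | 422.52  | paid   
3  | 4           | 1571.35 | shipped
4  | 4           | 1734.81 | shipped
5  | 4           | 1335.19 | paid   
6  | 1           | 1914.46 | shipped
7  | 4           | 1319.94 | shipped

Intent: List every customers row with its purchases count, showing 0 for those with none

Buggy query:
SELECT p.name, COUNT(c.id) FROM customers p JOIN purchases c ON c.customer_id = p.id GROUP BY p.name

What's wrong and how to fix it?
Bug: INNER JOIN drops customers rows that have no matching purchases rows

Fix: Switch to LEFT JOIN to retain unmatched parent rows

Corrected query:
SELECT p.name, COUNT(c.id) FROM customers p LEFT JOIN purchases c ON c.customer_id = p.id GROUP BY p.name

Result:
name  | COUNT(c.id)
------+------------
Bob   | 4          
Eve   | 2          
Frank | 0          
Grace | 1          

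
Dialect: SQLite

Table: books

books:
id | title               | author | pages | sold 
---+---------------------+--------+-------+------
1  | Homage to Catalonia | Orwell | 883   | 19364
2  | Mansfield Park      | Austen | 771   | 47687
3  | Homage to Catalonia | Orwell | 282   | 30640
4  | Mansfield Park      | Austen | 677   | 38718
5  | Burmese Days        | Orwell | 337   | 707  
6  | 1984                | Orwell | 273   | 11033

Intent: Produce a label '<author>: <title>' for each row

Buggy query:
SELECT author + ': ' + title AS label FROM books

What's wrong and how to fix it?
Bug: '+' is numeric addition; on text columns SQLite converts them to 0 instead of concatenating

Fix: Replace + with || to concatenate text

Corrected query:
SELECT author || ': ' || title AS label FROM books

Result:
label                      
---------------------------
Orwell: Homage to Catalonia
Austen: Mansfield Park     
Orwell: Homage to Catalonia
Austen: Mansfield Park     
Orwell: Burmese Days       
Orwell: 1984               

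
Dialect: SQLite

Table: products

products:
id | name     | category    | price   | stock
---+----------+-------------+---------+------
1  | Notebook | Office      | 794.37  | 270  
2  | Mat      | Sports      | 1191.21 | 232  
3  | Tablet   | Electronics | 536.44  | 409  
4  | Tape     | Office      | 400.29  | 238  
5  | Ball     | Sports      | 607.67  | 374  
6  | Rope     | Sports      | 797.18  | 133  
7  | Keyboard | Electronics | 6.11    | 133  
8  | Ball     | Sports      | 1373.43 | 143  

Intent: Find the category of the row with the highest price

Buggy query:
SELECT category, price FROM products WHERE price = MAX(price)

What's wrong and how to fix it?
Bug: WHERE is evaluated per row; an aggregate over the whole table isn't defined there

Fix: Use a subquery: WHERE price = (SELECT MAX(price) FROM products)

Corrected query:
SELECT category, price FROM products WHERE price = (SELECT MAX(price) FROM products)

Result:
category | price  
---------+--------
Sports   | 1373.43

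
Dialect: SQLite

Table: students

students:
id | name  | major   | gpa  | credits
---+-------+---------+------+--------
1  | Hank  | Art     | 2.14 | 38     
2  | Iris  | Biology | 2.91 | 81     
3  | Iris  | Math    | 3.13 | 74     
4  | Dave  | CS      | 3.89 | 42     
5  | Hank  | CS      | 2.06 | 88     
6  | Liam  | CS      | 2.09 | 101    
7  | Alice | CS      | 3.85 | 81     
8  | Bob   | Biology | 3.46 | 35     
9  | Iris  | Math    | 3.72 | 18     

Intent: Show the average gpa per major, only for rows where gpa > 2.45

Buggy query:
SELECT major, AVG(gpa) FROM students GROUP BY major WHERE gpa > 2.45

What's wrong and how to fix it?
Bug: Row-level WHERE must come before GROUP BY in the clause order

Fix: Place WHERE between FROM and GROUP BY

Corrected query:
SELECT major, AVG(gpa) FROM students WHERE gpa > 2.45 GROUP BY major

Result:
major   | AVG(gpa)
--------+---------
Biology | 3.185   
CS      | 3.87    
Math    | 3.425   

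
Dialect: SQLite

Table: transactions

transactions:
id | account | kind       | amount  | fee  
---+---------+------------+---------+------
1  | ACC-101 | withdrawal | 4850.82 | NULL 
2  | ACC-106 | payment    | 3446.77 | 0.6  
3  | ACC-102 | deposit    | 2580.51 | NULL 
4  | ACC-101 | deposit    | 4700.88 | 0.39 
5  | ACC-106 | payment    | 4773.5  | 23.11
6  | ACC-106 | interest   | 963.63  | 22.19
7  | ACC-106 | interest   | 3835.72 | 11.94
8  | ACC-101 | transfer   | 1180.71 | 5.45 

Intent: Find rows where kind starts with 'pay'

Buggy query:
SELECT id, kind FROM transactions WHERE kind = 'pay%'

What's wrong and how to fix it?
Bug: Wildcards only work with LIKE; '=' treats '%' as a literal character

Fix: Use LIKE for wildcard pattern matching

Corrected query:
SELECT id, kind FROM transactions WHERE kind LIKE 'pay%'

Result:
id | kind   
---+--------
2  | payment
5  | payment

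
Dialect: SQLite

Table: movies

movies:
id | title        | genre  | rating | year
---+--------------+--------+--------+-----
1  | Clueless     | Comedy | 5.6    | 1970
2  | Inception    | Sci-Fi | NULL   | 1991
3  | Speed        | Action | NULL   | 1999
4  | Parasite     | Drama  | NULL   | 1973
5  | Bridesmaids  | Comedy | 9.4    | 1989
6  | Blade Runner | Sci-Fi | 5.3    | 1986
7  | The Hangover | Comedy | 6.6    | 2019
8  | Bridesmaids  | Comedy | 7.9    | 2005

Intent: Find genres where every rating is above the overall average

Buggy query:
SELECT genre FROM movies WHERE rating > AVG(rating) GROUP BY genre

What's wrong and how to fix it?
Bug: AVG() is an aggregate; it can't sit directly in WHERE

Fix: Compute the overall average in a scalar subquery and compare each group's MIN against it in HAVING

Corrected query:
SELECT genre FROM movies GROUP BY genre HAVING MIN(rating) > (SELECT AVG(rating) FROM movies)

Result:
(no rows)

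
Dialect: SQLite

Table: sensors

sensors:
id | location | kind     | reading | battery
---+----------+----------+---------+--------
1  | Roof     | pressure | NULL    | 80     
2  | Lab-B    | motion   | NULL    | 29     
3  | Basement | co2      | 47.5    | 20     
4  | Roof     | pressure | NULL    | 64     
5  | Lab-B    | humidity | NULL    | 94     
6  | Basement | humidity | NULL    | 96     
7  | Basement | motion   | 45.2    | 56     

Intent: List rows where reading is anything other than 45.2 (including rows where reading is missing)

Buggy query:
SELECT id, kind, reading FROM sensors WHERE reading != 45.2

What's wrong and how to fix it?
Bug: 'reading != 45.2' is unknown when reading is NULL, so NULL rows are silently excluded

Fix: Add an explicit OR reading IS NULL to include the missing-value rows

Corrected query:
SELECT id, kind, reading FROM sensors WHERE reading != 45.2 OR reading IS NULL

Result:
id | kind     | reading
---+----------+--------
1  | pressure | NULL   
2  | motion   | NULL   
3  | co2      | 47.5   
4  | pressure | NULL   
5  | humidity | NULL   
6  | humidity | NULL   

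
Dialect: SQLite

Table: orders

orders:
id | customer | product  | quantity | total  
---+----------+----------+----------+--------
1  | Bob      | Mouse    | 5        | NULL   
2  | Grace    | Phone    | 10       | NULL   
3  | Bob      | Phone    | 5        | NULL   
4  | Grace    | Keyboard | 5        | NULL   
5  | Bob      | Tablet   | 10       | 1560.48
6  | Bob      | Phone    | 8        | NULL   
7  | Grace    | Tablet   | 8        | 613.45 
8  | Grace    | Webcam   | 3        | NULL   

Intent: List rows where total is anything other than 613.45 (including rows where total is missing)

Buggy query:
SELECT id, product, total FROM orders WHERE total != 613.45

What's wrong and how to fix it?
Bug: 'total != 613.45' is unknown when total is NULL, so NULL rows are silently excluded

Fix: Handle NULL separately with IS NULL alongside the inequality

Corrected query:
SELECT id, product, total FROM orders WHERE total != 613.45 OR total IS NULL

Result:
id | product  | total  
---+----------+--------
1  | Mouse    | NULL   
2  | Phone    | NULL   
3  | Phone    | NULL   
4  | Keyboard | NULL   
5  | Tablet   | 1560.48
6  | Phone    | NULL   
8  | Webcam   | NULL   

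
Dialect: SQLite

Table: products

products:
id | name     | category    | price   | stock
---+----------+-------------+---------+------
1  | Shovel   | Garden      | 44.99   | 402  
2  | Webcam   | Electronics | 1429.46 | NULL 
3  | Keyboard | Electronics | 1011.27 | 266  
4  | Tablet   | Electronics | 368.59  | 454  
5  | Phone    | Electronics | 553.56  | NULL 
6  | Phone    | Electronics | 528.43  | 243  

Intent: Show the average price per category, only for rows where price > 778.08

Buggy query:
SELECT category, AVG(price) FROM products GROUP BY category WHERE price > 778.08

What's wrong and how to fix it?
Bug: Row-level WHERE must come before GROUP BY in the clause order

Fix: Place WHERE between FROM and GROUP BY

Corrected query:
SELECT category, AVG(price) FROM products WHERE price > 778.08 GROUP BY category

Result:
category    | AVG(price)
------------+-----------
Electronics | 1220.365  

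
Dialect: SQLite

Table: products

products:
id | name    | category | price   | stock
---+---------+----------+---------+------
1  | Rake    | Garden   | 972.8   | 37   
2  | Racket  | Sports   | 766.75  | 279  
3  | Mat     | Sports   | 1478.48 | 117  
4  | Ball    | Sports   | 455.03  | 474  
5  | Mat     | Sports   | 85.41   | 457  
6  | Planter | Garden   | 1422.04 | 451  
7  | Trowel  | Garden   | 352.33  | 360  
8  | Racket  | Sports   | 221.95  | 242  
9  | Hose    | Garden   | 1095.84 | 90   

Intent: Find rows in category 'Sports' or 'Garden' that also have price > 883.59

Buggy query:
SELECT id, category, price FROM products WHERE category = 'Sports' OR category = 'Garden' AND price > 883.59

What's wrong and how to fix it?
Bug: AND binds tighter than OR, so this parses as category = 'Sports' OR (category = 'Garden' AND price > 883.59)

Fix: Add parentheses around the OR so the AND applies to both alternatives

Corrected query:
SELECT id, category, price FROM products WHERE (category = 'Sports' OR category = 'Garden') AND price > 883.59

Result:
id | category | price  
---+----------+--------
1  | Garden   | 972.8  
3  | Sports   | 1478.48
6  | Garden   | 1422.04
9  | Garden   | 1095.84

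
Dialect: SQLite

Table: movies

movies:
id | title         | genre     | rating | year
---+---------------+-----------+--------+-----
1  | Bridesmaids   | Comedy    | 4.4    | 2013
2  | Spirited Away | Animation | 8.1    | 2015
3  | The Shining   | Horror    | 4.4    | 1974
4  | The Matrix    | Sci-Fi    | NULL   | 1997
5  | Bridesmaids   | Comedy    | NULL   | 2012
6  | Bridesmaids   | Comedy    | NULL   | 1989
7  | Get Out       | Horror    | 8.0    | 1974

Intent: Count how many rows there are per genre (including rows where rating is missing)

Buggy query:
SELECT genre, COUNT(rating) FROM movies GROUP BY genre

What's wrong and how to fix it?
Bug: COUNT(rating) skips NULLs, so groups with missing rating are undercounted

Fix: Replace COUNT(rating) with COUNT(*)

Corrected query:
SELECT genre, COUNT(*) FROM movies GROUP BY genre

Result:
genre     | COUNT(*)
----------+---------
Animation | 1       
Comedy    | 3       
Horror    | 2       
Sci-Fi    | 1       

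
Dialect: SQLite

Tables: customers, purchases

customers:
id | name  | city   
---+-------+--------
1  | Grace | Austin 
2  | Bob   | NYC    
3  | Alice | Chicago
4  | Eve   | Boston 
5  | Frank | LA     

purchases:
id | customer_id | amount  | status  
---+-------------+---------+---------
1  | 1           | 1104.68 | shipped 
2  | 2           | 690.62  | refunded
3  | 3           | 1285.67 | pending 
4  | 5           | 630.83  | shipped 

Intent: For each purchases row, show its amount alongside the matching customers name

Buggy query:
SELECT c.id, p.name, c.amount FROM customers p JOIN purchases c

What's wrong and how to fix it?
Bug: JOIN with no ON clause produces a cartesian product; every purchases row pairs with every customers row

Fix: Specify the join condition linking the foreign key to the parent id

Corrected query:
SELECT c.id, p.name, c.amount FROM customers p JOIN purchases c ON c.customer_id = p.id

Result:
id | name  | amount 
---+-------+--------
1  | Grace | 1104.68
2  | Bob   | 690.62 
3  | Alice | 1285.67
4  | Frank | 630.83 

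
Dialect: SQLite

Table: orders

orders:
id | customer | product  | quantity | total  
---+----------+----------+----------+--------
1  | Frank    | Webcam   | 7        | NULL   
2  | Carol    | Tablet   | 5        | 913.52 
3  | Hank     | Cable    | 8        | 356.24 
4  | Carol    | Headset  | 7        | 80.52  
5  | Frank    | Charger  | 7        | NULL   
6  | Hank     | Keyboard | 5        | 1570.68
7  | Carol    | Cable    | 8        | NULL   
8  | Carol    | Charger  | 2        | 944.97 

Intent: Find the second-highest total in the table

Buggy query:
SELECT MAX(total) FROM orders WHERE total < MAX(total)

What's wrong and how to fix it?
Bug: MAX(total) on the right of the comparison is an aggregate-in-WHERE error

Fix: Compute the overall MAX in a subquery, then take MAX of rows below it

Corrected query:
SELECT MAX(total) FROM orders WHERE total < (SELECT MAX(total) FROM orders)

Result:
MAX(total)
----------
944.97    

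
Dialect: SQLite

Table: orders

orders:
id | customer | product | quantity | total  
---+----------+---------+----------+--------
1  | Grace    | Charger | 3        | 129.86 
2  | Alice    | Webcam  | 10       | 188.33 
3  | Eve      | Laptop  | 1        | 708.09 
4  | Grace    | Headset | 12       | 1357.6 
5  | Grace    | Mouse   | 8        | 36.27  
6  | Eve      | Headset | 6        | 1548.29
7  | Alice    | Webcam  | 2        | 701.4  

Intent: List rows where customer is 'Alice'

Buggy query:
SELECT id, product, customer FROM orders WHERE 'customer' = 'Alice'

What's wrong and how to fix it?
Bug: Single quotes denote string literals in SQL; the column name is being compared as a constant string

Fix: Reference the column as customer without single quotes

Corrected query:
SELECT id, product, customer FROM orders WHERE customer = 'Alice'

Result:
id | product | customer
---+---------+---------
2  | Webcam  | Alice   
7  | Webcam  | Alice   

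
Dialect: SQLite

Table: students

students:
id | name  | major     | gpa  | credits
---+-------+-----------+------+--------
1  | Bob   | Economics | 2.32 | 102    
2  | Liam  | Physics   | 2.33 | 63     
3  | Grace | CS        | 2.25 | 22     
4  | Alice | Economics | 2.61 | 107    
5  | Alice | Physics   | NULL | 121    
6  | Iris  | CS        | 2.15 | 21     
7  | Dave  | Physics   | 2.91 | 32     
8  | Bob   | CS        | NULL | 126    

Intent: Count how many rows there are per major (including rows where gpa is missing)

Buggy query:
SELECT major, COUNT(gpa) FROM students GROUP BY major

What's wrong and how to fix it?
Bug: COUNT(column) counts non-NULL values only; rows with NULL gpa aren't counted

Fix: Use COUNT(*) to count all rows regardless of NULL

Corrected query:
SELECT major, COUNT(*) FROM students GROUP BY major

Result:
major     | COUNT(*)
----------+---------
CS        | 3       
Economics | 2       
Physics   | 3       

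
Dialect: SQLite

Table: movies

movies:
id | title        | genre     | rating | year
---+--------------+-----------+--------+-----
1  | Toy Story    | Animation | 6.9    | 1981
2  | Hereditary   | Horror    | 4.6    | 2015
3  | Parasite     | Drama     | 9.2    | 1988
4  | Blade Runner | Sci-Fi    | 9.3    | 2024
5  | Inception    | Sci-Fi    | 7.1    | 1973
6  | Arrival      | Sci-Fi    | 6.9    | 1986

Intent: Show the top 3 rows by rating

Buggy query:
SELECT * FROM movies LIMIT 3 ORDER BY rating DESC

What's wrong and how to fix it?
Bug: LIMIT must come after ORDER BY

Fix: Swap the clauses: ORDER BY first, then LIMIT

Corrected query:
SELECT * FROM movies ORDER BY rating DESC LIMIT 3

Result:
id | title        | genre  | rating | year
---+--------------+--------+--------+-----
4  | Blade Runner | Sci-Fi | 9.3    | 2024
3  | Parasite     | Drama  | 9.2    | 1988
5  | Inception    | Sci-Fi | 7.1    | 1973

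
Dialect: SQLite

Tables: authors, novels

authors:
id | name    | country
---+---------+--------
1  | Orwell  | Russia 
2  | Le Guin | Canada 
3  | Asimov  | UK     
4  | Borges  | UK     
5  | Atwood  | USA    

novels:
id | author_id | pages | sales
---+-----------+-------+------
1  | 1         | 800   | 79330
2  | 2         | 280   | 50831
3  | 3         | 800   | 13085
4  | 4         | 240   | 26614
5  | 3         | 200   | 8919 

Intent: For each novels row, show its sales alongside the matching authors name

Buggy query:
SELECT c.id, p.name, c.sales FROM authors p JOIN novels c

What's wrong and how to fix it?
Bug: Missing join condition: each novels row is matched to all authors rows instead of just its own

Fix: Specify the join condition linking the foreign key to the parent id

Corrected query:
SELECT c.id, p.name, c.sales FROM authors p JOIN novels c ON c.author_id = p.id

Result:
id | name    | sales
---+---------+------
1  | Orwell  | 79330
2  | Le Guin | 50831
3  | Asimov  | 13085
4  | Borges  | 26614
5  | Asimov  | 8919 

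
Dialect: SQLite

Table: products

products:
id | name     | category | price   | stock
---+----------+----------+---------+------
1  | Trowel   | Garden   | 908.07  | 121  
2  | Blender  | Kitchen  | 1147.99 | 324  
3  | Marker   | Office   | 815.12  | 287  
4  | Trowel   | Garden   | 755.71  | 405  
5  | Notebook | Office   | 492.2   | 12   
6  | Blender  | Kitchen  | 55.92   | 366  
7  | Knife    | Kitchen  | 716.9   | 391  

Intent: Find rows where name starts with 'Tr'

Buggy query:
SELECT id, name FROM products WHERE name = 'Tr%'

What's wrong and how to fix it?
Bug: Wildcards only work with LIKE; '=' treats '%' as a literal character

Fix: Use LIKE for wildcard pattern matching

Corrected query:
SELECT id, name FROM products WHERE name LIKE 'Tr%'

Result:
id | name  
---+-------
1  | Trowel
4  | Trowel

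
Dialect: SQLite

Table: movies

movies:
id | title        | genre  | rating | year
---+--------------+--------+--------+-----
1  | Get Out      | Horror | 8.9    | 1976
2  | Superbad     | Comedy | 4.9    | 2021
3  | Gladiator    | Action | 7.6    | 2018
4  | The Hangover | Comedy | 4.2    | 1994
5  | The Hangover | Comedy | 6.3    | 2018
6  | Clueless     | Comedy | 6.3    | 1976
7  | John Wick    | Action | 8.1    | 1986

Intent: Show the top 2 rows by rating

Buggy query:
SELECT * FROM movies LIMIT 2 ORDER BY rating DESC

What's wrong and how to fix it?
Bug: ORDER BY cannot follow LIMIT; LIMIT is the final clause

Fix: Swap the clauses: ORDER BY first, then LIMIT

Corrected query:
SELECT * FROM movies ORDER BY rating DESC LIMIT 2

Result:
id | title     | genre  | rating | year
---+-----------+--------+--------+-----
1  | Get Out   | Horror | 8.9    | 1976
7  | John Wick | Action | 8.1    | 1986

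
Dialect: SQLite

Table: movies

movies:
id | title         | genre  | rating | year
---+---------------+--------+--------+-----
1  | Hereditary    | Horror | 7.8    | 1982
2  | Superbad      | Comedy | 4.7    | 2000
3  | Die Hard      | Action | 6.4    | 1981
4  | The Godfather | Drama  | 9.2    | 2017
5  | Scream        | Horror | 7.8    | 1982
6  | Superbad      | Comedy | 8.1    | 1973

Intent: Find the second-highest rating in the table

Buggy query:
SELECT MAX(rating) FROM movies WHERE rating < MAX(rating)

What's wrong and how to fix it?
Bug: MAX(rating) on the right of the comparison is an aggregate-in-WHERE error

Fix: Put the inner MAX in a scalar subquery

Corrected query:
SELECT MAX(rating) FROM movies WHERE rating < (SELECT MAX(rating) FROM movies)

Result:
MAX(rating)
-----------
8.1        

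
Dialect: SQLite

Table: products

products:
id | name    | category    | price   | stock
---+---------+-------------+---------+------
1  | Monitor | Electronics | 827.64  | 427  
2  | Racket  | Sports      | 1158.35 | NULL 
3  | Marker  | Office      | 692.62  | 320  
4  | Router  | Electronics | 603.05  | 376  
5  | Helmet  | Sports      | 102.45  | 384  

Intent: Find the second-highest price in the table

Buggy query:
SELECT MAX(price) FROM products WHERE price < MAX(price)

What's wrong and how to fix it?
Bug: MAX(price) on the right of the comparison is an aggregate-in-WHERE error

Fix: Compute the overall MAX in a subquery, then take MAX of rows below it

Corrected query:
SELECT MAX(price) FROM products WHERE price < (SELECT MAX(price) FROM products)

Result:
MAX(price)
----------
827.64    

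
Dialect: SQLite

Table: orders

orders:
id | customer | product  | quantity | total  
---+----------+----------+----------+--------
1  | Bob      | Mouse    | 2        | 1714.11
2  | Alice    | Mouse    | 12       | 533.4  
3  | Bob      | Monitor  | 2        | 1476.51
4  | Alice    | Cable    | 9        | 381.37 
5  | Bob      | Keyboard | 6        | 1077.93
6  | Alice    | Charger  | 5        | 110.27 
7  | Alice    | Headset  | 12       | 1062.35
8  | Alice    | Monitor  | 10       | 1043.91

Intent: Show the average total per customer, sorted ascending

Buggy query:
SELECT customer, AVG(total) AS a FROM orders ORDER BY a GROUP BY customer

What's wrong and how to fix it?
Bug: ORDER BY appears before GROUP BY; SQL clause order requires GROUP BY first

Fix: Move ORDER BY to the end, after GROUP BY

Corrected query:
SELECT customer, AVG(total) AS a FROM orders GROUP BY customer ORDER BY a

Result:
customer | a      
---------+--------
Alice    | 626.26 
Bob      | 1422.85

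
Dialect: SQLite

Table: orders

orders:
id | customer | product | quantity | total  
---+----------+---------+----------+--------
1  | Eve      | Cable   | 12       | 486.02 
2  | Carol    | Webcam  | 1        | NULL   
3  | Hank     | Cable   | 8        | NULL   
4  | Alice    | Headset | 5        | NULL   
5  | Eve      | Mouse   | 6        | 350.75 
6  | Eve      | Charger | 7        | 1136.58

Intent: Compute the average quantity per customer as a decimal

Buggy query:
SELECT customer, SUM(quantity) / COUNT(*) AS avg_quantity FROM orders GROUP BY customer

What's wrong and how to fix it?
Bug: SUM(quantity) and COUNT(*) are both integers; the division truncates the fractional part

Fix: Multiply by 1.0 (or CAST to REAL) to force floating-point division

Corrected query:
SELECT customer, SUM(quantity) * 1.0 / COUNT(*) AS avg_quantity FROM orders GROUP BY customer

Result:
customer | avg_quantity
---------+-------------
Alice    | 5           
Carol    | 1           
Eve      | 8.333333    
Hank     | 8           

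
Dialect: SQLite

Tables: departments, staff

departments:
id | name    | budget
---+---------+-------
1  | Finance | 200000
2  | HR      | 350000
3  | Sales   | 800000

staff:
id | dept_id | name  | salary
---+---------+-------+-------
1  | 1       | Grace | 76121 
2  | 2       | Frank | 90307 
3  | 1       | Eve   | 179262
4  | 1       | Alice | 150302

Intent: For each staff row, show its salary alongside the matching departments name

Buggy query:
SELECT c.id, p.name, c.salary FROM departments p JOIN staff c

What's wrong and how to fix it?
Bug: JOIN with no ON clause produces a cartesian product; every staff row pairs with every departments row

Fix: Add ON c.dept_id = p.id to the JOIN

Corrected query:
SELECT c.id, p.name, c.salary FROM departments p JOIN staff c ON c.dept_id = p.id

Result:
id | name    | salary
---+---------+-------
1  | Finance | 76121 
2  | HR      | 90307 
3  | Finance | 179262
4  | Finance | 150302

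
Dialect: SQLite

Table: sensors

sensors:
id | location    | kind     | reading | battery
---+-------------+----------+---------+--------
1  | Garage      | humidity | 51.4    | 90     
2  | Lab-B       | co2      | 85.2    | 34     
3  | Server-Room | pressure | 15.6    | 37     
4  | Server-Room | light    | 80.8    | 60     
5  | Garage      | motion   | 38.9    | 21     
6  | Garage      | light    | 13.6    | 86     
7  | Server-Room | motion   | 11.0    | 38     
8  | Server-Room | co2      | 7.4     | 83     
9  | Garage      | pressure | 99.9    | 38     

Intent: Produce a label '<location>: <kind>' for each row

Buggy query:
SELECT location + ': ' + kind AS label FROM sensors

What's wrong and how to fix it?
Bug: '+' is numeric addition; on text columns SQLite converts them to 0 instead of concatenating

Fix: Replace + with || to concatenate text

Corrected query:
SELECT location || ': ' || kind AS label FROM sensors

Result:
label                
---------------------
Garage: humidity     
Lab-B: co2           
Server-Room: pressure
Server-Room: light   
Garage: motion       
Garage: light        
Server-Room: motion  
Server-Room: co2     
Garage: pressure     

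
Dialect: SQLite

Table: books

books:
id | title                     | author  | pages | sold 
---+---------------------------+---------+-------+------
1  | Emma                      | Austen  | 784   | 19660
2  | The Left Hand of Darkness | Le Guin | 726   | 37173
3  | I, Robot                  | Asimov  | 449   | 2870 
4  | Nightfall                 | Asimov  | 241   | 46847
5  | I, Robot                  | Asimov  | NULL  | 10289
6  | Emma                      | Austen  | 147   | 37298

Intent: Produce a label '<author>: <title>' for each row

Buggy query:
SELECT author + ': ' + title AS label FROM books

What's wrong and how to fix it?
Bug: SQLite uses || for string concatenation; + coerces text to numbers (yielding 0)

Fix: Use the || operator for string concatenation

Corrected query:
SELECT author || ': ' || title AS label FROM books

Result:
label                             
----------------------------------
Austen: Emma                      
Le Guin: The Left Hand of Darkness
Asimov: I, Robot                  
Asimov: Nightfall                 
Asimov: I, Robot                  
Austen: Emma                      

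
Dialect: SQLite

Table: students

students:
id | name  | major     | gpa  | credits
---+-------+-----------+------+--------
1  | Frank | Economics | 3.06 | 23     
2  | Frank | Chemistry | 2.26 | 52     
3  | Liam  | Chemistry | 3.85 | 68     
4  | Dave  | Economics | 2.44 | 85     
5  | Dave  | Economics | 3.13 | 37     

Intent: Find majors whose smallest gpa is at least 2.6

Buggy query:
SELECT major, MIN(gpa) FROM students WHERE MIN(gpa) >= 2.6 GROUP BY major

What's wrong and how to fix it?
Bug: MIN() in WHERE is a misuse of aggregate

Fix: Use HAVING for the per-group MIN condition

Corrected query:
SELECT major, MIN(gpa) FROM students GROUP BY major HAVING MIN(gpa) >= 2.6

Result:
(no rows)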